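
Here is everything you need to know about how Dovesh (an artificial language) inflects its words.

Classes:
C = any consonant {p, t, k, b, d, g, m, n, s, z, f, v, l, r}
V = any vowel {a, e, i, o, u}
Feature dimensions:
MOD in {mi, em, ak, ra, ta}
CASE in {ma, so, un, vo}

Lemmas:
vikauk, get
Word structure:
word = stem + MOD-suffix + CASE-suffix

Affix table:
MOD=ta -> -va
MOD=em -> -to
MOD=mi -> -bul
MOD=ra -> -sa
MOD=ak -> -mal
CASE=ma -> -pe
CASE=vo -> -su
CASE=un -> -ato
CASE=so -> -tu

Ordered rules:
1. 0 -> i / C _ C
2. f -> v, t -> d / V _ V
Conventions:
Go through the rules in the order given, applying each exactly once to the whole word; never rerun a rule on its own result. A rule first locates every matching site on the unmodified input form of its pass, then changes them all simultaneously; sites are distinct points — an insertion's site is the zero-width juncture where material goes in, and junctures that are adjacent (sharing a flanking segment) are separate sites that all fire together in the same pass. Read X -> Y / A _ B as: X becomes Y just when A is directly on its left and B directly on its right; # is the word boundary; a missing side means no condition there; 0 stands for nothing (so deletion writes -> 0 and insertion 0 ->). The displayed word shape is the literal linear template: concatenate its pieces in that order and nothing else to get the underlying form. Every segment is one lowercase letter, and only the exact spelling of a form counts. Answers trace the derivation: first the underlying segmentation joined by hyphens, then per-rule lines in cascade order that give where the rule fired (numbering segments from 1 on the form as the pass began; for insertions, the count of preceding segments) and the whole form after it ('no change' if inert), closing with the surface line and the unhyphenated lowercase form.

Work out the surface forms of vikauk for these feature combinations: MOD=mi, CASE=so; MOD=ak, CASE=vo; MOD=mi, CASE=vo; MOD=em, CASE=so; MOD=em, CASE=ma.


cell MOD=mi, CASE=so:
underlying: vikauk-bul-tu
1. 0 -> i / C _ C: inserts after position(s) 6, 9: vikaukibulitu
2. f -> v, t -> d / V _ V: fires at position(s) 12: vikaukibulidu
surface: vikaukibulidu

cell MOD=ak, CASE=vo:
underlying: vikauk-mal-su
1. 0 -> i / C _ C: inserts after position(s) 6, 9: vikaukimalisu
2. f -> v, t -> d / V _ V: no change
surface: vikaukimalisu

cell MOD=mi, CASE=vo:
underlying: vikauk-bul-su
1. 0 -> i / C _ C: inserts after position(s) 6, 9: vikaukibulisu
2. f -> v, t -> d / V _ V: no change
surface: vikaukibulisu

cell MOD=em, CASE=so:
underlying: vikauk-to-tu
1. 0 -> i / C _ C: inserts after position(s) 6: vikaukitotu
2. f -> v, t -> d / V _ V: fires at position(s) 8, 10: vikaukidodu
surface: vikaukidodu

cell MOD=em, CASE=ma:
underlying: vikauk-to-pe
1. 0 -> i / C _ C: inserts after position(s) 6: vikaukitope
2. f -> v, t -> d / V _ V: fires at position(s) 8: vikaukidope
surface: vikaukidope


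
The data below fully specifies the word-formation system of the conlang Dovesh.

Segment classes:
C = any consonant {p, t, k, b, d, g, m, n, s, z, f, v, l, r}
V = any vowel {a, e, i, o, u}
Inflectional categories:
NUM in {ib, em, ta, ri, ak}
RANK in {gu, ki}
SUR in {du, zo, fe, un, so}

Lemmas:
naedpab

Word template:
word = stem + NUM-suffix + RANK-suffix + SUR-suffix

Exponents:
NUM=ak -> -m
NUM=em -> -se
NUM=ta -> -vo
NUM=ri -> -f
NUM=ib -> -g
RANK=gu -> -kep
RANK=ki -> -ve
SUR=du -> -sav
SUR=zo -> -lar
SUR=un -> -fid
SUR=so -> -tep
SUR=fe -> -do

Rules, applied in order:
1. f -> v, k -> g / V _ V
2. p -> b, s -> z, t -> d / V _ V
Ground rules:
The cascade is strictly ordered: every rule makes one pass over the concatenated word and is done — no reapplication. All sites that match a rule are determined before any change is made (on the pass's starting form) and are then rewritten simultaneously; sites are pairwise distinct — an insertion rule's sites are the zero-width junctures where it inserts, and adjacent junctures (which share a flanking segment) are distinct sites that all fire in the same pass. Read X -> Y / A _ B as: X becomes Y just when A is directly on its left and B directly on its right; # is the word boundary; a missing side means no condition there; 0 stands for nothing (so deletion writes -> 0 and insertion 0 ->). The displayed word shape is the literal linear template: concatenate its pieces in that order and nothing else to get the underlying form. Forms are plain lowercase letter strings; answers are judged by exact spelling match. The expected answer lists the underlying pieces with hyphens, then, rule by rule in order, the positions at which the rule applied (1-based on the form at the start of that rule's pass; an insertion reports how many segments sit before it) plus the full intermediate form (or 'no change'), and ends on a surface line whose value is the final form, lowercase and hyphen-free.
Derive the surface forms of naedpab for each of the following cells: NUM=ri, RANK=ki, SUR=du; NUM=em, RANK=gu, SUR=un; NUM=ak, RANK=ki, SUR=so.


cell NUM=ri, RANK=ki, SUR=du:
underlying: naedpab-f-ve-sav
1. f -> v, k -> g / V _ V: no change
2. p -> b, s -> z, t -> d / V _ V: fires at position(s) 11: naedpabfvezav
surface: naedpabfvezav

cell NUM=em, RANK=gu, SUR=un:
underlying: naedpab-se-kep-fid
1. f -> v, k -> g / V _ V: fires at position(s) 10: naedpabsegepfid
2. p -> b, s -> z, t -> d / V _ V: no change
surface: naedpabsegepfid

cell NUM=ak, RANK=ki, SUR=so:
underlying: naedpab-m-ve-tep
1. f -> v, k -> g / V _ V: no change
2. p -> b, s -> z, t -> d / V _ V: fires at position(s) 11: naedpabmvedep
surface: naedpabmvedep


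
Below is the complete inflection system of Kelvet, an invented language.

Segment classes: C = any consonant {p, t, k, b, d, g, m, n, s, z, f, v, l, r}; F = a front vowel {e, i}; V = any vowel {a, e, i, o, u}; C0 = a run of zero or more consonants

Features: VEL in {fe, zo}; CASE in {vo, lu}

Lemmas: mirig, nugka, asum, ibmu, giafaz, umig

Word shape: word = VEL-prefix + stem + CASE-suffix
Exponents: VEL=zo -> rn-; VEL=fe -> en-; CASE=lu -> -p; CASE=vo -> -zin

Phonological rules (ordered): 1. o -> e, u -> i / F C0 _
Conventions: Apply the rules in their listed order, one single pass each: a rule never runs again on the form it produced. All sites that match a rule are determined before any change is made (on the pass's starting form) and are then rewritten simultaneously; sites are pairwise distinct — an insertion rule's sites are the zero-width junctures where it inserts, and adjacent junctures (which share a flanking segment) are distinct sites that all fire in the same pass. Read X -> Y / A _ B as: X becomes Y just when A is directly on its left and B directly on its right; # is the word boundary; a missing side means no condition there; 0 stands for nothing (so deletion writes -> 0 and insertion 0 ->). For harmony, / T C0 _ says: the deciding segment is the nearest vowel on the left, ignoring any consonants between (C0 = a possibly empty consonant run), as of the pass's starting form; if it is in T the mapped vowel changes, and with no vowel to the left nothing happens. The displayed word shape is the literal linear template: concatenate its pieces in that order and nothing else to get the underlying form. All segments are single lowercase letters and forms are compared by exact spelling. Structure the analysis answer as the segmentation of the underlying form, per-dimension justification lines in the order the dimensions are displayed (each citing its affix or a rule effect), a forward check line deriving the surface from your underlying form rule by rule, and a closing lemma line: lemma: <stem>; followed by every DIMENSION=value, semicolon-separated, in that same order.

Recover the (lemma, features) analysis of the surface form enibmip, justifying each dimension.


underlying: en-ibmu-p
VEL=fe - signalled by the affix en-
CASE=lu - signalled by the affix -p
check: enibmup -> enibmip
lemma: ibmu; VEL=fe; CASE=lu


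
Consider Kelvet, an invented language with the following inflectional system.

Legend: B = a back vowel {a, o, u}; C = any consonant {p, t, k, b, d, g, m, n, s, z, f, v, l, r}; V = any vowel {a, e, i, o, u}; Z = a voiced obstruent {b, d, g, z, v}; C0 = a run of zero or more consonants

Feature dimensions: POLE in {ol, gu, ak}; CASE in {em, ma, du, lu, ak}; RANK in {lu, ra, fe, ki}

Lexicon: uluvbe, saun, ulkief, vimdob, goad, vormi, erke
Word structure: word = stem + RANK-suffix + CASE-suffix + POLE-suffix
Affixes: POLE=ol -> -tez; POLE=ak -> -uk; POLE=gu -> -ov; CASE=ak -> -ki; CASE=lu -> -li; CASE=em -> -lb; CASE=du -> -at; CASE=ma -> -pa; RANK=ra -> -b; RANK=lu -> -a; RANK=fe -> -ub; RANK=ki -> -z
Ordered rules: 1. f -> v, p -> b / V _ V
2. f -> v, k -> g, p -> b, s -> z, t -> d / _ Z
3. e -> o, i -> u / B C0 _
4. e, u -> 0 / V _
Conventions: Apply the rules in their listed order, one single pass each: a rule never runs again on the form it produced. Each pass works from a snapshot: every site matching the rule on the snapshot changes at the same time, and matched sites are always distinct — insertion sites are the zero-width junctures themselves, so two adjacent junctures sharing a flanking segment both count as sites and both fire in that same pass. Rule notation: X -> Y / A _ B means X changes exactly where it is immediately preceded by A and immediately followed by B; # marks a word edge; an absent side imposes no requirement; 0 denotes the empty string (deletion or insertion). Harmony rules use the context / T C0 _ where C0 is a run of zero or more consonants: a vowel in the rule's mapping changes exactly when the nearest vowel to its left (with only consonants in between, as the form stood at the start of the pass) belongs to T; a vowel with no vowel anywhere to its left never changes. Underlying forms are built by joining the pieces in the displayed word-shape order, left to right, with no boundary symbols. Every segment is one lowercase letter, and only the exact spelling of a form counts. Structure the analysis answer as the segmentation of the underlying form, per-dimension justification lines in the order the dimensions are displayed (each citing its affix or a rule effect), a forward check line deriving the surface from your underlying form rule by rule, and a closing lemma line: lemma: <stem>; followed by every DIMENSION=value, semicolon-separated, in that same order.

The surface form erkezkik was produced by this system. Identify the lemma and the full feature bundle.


underlying: erke-z-ki-uk
POLE=ak - signalled by the affix -uk
CASE=ak - signalled by the affix -ki
RANK=ki - signalled by the affix -z
check: erkezkiuk -> erkezkiuk -> erkezkiuk -> erkezkiuk -> erkezkik
lemma: erke; POLE=ak; CASE=ak; RANK=ki


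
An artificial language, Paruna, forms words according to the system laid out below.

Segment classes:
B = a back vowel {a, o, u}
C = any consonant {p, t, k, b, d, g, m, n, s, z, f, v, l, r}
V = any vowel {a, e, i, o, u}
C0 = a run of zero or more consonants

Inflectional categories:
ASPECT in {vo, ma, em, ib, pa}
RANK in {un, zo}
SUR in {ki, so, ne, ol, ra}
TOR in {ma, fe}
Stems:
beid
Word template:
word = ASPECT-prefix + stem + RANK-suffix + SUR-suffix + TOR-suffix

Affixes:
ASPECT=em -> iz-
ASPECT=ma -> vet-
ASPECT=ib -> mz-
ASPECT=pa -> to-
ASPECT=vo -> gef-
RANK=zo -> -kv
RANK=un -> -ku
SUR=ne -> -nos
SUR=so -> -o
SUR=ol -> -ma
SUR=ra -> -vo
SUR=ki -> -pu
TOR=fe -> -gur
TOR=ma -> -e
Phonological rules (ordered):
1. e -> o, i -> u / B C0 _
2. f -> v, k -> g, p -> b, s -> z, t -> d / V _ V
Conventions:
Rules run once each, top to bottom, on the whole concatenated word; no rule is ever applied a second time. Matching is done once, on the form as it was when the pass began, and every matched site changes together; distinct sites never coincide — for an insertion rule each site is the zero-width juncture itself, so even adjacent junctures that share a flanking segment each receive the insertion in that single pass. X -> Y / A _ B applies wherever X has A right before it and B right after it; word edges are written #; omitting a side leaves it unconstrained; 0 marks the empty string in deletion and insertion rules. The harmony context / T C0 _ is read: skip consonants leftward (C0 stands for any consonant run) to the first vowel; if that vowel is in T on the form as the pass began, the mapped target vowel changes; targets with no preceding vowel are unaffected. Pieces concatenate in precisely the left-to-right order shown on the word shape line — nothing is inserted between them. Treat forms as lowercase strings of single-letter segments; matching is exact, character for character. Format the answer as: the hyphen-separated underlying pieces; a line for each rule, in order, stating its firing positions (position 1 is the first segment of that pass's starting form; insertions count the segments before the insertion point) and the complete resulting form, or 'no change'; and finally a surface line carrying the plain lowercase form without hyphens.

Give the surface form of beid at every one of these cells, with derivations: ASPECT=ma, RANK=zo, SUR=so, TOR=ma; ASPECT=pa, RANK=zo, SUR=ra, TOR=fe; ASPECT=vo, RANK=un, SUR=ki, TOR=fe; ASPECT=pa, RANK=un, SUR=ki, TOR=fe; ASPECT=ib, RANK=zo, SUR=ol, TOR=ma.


cell ASPECT=ma, RANK=zo, SUR=so, TOR=ma:
underlying: vet-beid-kv-o-e
1. e -> o, i -> u / B C0 _: fires at position(s) 11: vetbeidkvoo
2. f -> v, k -> g, p -> b, s -> z, t -> d / V _ V: no change
surface: vetbeidkvoo

cell ASPECT=pa, RANK=zo, SUR=ra, TOR=fe:
underlying: to-beid-kv-vo-gur
1. e -> o, i -> u / B C0 _: fires at position(s) 4: toboidkvvogur
2. f -> v, k -> g, p -> b, s -> z, t -> d / V _ V: no change
surface: toboidkvvogur

cell ASPECT=vo, RANK=un, SUR=ki, TOR=fe:
underlying: gef-beid-ku-pu-gur
1. e -> o, i -> u / B C0 _: no change
2. f -> v, k -> g, p -> b, s -> z, t -> d / V _ V: fires at position(s) 10: gefbeidkubugur
surface: gefbeidkubugur

cell ASPECT=pa, RANK=un, SUR=ki, TOR=fe:
underlying: to-beid-ku-pu-gur
1. e -> o, i -> u / B C0 _: fires at position(s) 4: toboidkupugur
2. f -> v, k -> g, p -> b, s -> z, t -> d / V _ V: fires at position(s) 9: toboidkubugur
surface: toboidkubugur

cell ASPECT=ib, RANK=zo, SUR=ol, TOR=ma:
underlying: mz-beid-kv-ma-e
1. e -> o, i -> u / B C0 _: fires at position(s) 11: mzbeidkvmao
2. f -> v, k -> g, p -> b, s -> z, t -> d / V _ V: no change
surface: mzbeidkvmao


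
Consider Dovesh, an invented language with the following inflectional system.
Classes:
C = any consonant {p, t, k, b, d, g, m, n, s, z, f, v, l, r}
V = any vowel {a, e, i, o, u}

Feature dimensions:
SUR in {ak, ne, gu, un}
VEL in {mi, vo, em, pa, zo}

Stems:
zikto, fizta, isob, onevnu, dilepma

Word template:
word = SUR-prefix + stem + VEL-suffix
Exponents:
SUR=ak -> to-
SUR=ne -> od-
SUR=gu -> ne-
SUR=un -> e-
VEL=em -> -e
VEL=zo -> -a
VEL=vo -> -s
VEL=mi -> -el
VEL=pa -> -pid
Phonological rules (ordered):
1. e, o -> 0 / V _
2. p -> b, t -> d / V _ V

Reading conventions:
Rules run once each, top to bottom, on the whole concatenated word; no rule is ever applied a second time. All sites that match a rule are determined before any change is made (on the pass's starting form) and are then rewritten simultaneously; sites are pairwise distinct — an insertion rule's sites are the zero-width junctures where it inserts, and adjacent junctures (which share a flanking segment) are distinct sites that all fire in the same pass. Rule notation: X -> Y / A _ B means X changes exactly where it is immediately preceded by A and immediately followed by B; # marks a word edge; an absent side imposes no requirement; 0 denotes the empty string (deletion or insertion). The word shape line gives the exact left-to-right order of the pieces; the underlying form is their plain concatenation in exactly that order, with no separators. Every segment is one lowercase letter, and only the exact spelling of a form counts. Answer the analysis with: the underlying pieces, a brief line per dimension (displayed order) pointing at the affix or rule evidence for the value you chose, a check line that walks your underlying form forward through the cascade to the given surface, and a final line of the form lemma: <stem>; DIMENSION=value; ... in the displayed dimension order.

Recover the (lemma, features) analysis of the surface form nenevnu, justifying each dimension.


underlying: ne-onevnu-e
SUR=gu - signalled by the affix ne-
VEL=em - signalled by the affix -e
check: neonevnue -> nenevnu -> nenevnu
lemma: onevnu; SUR=gu; VEL=em


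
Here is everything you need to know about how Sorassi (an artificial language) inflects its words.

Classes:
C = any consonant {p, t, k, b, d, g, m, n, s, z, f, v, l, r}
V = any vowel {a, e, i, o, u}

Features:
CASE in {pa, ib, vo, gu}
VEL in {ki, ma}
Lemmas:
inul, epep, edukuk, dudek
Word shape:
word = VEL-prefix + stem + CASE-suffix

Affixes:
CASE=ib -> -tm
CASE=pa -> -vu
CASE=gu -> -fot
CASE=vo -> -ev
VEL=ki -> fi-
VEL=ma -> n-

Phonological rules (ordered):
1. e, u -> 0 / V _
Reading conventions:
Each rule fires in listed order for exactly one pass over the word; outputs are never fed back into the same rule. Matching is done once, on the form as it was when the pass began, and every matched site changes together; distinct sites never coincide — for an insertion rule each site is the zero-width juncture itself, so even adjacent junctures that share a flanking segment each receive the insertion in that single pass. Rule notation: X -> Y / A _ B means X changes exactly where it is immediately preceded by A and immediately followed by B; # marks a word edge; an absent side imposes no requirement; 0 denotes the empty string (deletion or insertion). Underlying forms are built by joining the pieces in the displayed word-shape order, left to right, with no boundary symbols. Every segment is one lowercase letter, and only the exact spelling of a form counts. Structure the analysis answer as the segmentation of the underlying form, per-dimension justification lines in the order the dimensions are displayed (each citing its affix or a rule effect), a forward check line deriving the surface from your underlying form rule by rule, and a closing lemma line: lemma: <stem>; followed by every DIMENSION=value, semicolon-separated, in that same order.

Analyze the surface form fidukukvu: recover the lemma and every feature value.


underlying: fi-edukuk-vu
CASE=pa - signalled by the affix -vu
VEL=ki - signalled by the affix fi-
check: fiedukukvu -> fidukukvu
lemma: edukuk; CASE=pa; VEL=ki


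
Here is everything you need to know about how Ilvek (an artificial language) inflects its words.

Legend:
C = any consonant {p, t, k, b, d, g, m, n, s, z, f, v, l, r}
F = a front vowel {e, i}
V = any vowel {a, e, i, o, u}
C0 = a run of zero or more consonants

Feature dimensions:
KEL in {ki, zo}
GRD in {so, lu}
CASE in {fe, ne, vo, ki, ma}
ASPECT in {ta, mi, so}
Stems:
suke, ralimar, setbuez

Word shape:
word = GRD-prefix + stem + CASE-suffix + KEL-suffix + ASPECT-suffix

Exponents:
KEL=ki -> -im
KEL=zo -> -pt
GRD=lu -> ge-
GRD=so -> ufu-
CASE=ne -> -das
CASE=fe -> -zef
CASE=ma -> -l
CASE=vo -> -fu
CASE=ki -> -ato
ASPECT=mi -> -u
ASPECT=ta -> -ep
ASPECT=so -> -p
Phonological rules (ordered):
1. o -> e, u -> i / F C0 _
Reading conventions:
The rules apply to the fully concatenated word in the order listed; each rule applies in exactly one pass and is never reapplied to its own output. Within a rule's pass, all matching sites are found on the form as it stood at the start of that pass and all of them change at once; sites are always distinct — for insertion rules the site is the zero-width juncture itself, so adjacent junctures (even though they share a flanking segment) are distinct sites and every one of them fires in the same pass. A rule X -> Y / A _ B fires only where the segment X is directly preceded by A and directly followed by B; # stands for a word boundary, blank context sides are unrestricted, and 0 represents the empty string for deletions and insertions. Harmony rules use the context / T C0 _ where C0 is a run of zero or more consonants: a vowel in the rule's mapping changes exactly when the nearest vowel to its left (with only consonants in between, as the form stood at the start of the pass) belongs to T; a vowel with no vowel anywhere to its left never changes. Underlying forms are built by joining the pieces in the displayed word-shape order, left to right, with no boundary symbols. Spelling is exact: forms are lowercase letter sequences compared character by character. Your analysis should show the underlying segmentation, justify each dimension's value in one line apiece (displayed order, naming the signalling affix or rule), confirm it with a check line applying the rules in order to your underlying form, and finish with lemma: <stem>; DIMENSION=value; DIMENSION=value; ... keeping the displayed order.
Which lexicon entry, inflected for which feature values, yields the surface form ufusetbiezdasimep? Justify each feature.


underlying: ufu-setbuez-das-im-ep
KEL=ki - signalled by the affix -im
GRD=so - signalled by the affix ufu-
CASE=ne - signalled by the affix -das
ASPECT=ta - signalled by the affix -ep
check: ufusetbuezdasimep -> ufusetbiezdasimep
lemma: setbuez; KEL=ki; GRD=so; CASE=ne; ASPECT=ta


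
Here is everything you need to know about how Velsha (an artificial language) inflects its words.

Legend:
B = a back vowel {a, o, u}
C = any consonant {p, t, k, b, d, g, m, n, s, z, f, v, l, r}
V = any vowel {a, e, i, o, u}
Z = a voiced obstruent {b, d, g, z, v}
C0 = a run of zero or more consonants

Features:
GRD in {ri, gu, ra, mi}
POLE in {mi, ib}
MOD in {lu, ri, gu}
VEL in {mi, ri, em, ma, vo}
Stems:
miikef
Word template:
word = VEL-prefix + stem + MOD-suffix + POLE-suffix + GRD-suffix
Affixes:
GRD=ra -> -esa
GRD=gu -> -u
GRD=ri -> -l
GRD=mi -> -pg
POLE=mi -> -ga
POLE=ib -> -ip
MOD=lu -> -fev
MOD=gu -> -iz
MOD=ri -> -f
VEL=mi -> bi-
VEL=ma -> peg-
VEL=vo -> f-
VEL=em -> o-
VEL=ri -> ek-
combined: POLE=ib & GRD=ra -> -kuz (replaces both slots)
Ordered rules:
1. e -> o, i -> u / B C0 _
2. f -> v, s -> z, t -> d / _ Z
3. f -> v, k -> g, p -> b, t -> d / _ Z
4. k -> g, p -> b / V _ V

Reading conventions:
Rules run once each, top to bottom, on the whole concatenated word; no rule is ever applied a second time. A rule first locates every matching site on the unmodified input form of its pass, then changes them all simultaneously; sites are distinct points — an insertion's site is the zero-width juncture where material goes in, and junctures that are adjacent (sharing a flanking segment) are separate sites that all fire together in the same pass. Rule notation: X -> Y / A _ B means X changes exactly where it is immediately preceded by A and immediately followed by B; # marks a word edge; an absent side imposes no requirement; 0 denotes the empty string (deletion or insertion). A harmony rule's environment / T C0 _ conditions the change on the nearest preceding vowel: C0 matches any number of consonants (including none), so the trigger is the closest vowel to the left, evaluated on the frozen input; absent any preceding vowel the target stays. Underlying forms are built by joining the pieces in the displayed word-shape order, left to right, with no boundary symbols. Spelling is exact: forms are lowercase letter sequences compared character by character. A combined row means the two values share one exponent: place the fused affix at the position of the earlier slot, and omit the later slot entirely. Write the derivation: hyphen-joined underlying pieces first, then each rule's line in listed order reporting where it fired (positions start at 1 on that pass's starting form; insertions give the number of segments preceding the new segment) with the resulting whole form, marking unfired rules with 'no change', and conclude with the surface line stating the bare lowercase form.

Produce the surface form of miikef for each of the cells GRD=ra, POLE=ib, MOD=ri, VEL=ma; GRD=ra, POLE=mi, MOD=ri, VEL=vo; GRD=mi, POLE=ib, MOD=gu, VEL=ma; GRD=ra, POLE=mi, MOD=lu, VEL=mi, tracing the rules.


cell GRD=ra, POLE=ib, MOD=ri, VEL=ma:
underlying: peg-miikef-f-kuz
1. e -> o, i -> u / B C0 _: no change
2. f -> v, s -> z, t -> d / _ Z: no change
3. f -> v, k -> g, p -> b, t -> d / _ Z: no change
4. k -> g, p -> b / V _ V: fires at position(s) 7: pegmiigeffkuz
surface: pegmiigeffkuz

cell GRD=ra, POLE=mi, MOD=ri, VEL=vo:
underlying: f-miikef-f-ga-esa
1. e -> o, i -> u / B C0 _: fires at position(s) 11: fmiikeffgaosa
2. f -> v, s -> z, t -> d / _ Z: fires at position(s) 8: fmiikefvgaosa
3. f -> v, k -> g, p -> b, t -> d / _ Z: fires at position(s) 7: fmiikevvgaosa
4. k -> g, p -> b / V _ V: fires at position(s) 5: fmiigevvgaosa
surface: fmiigevvgaosa

cell GRD=mi, POLE=ib, MOD=gu, VEL=ma:
underlying: peg-miikef-iz-ip-pg
1. e -> o, i -> u / B C0 _: no change
2. f -> v, s -> z, t -> d / _ Z: no change
3. f -> v, k -> g, p -> b, t -> d / _ Z: fires at position(s) 14: pegmiikefizipbg
4. k -> g, p -> b / V _ V: fires at position(s) 7: pegmiigefizipbg
surface: pegmiigefizipbg

cell GRD=ra, POLE=mi, MOD=lu, VEL=mi:
underlying: bi-miikef-fev-ga-esa
1. e -> o, i -> u / B C0 _: fires at position(s) 14: bimiikeffevgaosa
2. f -> v, s -> z, t -> d / _ Z: no change
3. f -> v, k -> g, p -> b, t -> d / _ Z: no change
4. k -> g, p -> b / V _ V: fires at position(s) 6: bimiigeffevgaosa
surface: bimiigeffevgaosa


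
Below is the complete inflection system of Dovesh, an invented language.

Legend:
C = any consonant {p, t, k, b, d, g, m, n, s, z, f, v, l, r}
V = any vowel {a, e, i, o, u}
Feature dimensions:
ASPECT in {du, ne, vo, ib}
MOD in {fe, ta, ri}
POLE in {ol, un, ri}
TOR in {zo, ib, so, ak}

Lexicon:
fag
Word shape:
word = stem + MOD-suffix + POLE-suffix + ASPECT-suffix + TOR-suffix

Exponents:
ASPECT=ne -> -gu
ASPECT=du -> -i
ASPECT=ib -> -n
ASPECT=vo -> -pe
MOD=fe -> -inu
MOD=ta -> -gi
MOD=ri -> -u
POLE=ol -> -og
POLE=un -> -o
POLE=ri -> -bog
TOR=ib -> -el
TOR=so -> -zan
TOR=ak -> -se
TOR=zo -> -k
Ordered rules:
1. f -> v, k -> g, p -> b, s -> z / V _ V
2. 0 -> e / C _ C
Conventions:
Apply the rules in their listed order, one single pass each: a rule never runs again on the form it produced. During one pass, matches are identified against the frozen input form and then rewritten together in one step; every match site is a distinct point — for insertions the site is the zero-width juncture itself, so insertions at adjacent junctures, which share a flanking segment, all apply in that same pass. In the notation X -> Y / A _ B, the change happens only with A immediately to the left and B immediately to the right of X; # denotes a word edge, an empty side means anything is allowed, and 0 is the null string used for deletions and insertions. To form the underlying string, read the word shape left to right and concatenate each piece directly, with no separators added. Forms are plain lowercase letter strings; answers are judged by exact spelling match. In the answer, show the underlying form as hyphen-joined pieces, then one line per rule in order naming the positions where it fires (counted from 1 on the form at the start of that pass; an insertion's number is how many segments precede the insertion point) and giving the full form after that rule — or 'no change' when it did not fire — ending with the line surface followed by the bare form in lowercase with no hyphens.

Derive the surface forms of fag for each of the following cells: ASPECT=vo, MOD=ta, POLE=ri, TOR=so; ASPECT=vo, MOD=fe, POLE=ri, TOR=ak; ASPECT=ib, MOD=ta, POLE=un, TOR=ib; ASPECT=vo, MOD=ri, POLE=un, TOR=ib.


cell ASPECT=vo, MOD=ta, POLE=ri, TOR=so:
underlying: fag-gi-bog-pe-zan
1. f -> v, k -> g, p -> b, s -> z / V _ V: no change
2. 0 -> e / C _ C: inserts after position(s) 3, 8: fagegibogepezan
surface: fagegibogepezan

cell ASPECT=vo, MOD=fe, POLE=ri, TOR=ak:
underlying: fag-inu-bog-pe-se
1. f -> v, k -> g, p -> b, s -> z / V _ V: fires at position(s) 12: faginubogpeze
2. 0 -> e / C _ C: inserts after position(s) 9: faginubogepeze
surface: faginubogepeze

cell ASPECT=ib, MOD=ta, POLE=un, TOR=ib:
underlying: fag-gi-o-n-el
1. f -> v, k -> g, p -> b, s -> z / V _ V: no change
2. 0 -> e / C _ C: inserts after position(s) 3: fagegionel
surface: fagegionel

cell ASPECT=vo, MOD=ri, POLE=un, TOR=ib:
underlying: fag-u-o-pe-el
1. f -> v, k -> g, p -> b, s -> z / V _ V: fires at position(s) 6: faguobeel
2. 0 -> e / C _ C: no change
surface: faguobeel


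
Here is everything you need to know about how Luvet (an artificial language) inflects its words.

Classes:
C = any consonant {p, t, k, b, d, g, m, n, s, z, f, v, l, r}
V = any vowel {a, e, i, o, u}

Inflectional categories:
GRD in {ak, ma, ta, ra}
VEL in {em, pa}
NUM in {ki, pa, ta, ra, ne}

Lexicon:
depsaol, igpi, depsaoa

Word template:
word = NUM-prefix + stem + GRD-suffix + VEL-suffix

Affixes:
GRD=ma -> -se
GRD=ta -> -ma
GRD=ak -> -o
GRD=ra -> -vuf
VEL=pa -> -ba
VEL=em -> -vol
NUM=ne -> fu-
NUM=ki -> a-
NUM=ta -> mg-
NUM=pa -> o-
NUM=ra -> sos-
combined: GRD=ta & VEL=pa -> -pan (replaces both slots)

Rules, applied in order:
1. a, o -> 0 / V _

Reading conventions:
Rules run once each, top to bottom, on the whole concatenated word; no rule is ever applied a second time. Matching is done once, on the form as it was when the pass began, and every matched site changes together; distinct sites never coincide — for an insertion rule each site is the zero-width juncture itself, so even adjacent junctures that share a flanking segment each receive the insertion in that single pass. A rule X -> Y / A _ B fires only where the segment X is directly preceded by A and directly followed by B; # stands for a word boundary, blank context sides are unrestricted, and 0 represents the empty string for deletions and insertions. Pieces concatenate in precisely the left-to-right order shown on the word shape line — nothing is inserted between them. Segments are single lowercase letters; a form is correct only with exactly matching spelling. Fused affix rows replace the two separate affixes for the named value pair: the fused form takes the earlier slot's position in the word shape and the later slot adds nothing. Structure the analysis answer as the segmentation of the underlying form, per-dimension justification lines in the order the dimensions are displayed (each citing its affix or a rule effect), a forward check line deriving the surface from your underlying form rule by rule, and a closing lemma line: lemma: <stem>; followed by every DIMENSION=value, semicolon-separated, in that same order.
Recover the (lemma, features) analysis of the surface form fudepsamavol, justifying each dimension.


underlying: fu-depsaoa-ma-vol
GRD=ta - signalled by the affix -ma
VEL=em - signalled by the affix -vol
NUM=ne - signalled by the affix fu-
check: fudepsaoamavol -> fudepsamavol
lemma: depsaoa; GRD=ta; VEL=em; NUM=ne


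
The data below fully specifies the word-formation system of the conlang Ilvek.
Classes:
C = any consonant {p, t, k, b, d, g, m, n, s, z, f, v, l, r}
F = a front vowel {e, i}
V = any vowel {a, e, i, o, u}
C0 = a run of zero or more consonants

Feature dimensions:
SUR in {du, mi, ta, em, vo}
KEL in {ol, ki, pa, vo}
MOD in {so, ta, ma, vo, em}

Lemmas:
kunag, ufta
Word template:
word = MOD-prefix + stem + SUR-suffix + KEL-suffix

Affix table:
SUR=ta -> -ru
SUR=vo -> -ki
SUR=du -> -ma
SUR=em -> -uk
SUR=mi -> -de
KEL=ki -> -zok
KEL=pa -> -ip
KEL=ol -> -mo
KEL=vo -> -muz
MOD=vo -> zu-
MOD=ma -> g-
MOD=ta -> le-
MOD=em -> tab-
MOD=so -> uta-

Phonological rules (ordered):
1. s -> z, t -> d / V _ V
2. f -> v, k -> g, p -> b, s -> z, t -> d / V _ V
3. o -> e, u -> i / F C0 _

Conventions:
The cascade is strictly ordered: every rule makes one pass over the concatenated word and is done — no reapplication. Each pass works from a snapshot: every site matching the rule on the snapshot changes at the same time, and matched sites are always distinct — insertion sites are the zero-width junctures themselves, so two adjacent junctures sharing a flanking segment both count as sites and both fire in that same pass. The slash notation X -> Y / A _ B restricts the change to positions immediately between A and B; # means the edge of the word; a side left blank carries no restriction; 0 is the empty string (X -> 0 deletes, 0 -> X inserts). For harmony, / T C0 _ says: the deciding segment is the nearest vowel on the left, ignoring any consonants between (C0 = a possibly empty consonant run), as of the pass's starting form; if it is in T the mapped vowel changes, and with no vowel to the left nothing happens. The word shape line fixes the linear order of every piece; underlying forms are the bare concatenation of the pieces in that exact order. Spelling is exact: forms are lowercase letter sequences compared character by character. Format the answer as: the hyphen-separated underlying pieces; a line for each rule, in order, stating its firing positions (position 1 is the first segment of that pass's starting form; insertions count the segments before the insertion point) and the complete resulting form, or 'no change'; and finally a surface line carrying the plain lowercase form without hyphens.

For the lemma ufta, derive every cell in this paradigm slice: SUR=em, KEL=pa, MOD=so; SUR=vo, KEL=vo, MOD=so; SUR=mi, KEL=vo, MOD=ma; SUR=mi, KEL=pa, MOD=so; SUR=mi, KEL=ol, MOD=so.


cell SUR=em, KEL=pa, MOD=so:
underlying: uta-ufta-uk-ip
1. s -> z, t -> d / V _ V: fires at position(s) 2: udauftaukip
2. f -> v, k -> g, p -> b, s -> z, t -> d / V _ V: fires at position(s) 9: udauftaugip
3. o -> e, u -> i / F C0 _: no change
surface: udauftaugip

cell SUR=vo, KEL=vo, MOD=so:
underlying: uta-ufta-ki-muz
1. s -> z, t -> d / V _ V: fires at position(s) 2: udauftakimuz
2. f -> v, k -> g, p -> b, s -> z, t -> d / V _ V: fires at position(s) 8: udauftagimuz
3. o -> e, u -> i / F C0 _: fires at position(s) 11: udauftagimiz
surface: udauftagimiz

cell SUR=mi, KEL=vo, MOD=ma:
underlying: g-ufta-de-muz
1. s -> z, t -> d / V _ V: no change
2. f -> v, k -> g, p -> b, s -> z, t -> d / V _ V: no change
3. o -> e, u -> i / F C0 _: fires at position(s) 9: guftademiz
surface: guftademiz

cell SUR=mi, KEL=pa, MOD=so:
underlying: uta-ufta-de-ip
1. s -> z, t -> d / V _ V: fires at position(s) 2: udauftadeip
2. f -> v, k -> g, p -> b, s -> z, t -> d / V _ V: no change
3. o -> e, u -> i / F C0 _: no change
surface: udauftadeip

cell SUR=mi, KEL=ol, MOD=so:
underlying: uta-ufta-de-mo
1. s -> z, t -> d / V _ V: fires at position(s) 2: udauftademo
2. f -> v, k -> g, p -> b, s -> z, t -> d / V _ V: no change
3. o -> e, u -> i / F C0 _: fires at position(s) 11: udauftademe
surface: udauftademe


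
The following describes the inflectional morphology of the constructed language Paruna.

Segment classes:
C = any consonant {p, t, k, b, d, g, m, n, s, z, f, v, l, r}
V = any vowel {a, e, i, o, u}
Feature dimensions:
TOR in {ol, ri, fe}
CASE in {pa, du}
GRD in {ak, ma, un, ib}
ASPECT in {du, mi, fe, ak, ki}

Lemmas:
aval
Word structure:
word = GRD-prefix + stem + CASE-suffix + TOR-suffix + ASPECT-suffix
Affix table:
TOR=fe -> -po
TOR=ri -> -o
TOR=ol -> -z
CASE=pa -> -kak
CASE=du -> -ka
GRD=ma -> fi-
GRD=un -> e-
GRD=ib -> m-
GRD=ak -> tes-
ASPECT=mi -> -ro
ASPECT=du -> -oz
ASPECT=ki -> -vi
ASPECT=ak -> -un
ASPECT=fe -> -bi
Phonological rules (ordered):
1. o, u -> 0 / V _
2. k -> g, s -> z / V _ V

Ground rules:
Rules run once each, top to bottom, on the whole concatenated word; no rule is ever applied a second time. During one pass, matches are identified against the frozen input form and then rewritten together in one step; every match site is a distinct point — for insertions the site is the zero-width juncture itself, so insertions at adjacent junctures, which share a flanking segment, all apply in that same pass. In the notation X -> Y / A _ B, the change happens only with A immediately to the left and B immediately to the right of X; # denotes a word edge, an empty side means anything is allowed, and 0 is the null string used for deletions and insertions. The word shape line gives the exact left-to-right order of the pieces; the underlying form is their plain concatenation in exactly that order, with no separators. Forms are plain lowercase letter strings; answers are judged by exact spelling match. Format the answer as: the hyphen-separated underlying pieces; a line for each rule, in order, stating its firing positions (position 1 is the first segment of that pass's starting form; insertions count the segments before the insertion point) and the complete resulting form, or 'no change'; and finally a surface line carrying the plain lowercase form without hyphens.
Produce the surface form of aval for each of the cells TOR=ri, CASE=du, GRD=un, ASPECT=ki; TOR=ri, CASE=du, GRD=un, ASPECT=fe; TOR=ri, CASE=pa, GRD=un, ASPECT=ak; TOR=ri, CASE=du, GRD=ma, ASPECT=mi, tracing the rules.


cell TOR=ri, CASE=du, GRD=un, ASPECT=ki:
underlying: e-aval-ka-o-vi
1. o, u -> 0 / V _: fires at position(s) 8: eavalkavi
2. k -> g, s -> z / V _ V: no change
surface: eavalkavi

cell TOR=ri, CASE=du, GRD=un, ASPECT=fe:
underlying: e-aval-ka-o-bi
1. o, u -> 0 / V _: fires at position(s) 8: eavalkabi
2. k -> g, s -> z / V _ V: no change
surface: eavalkabi

cell TOR=ri, CASE=pa, GRD=un, ASPECT=ak:
underlying: e-aval-kak-o-un
1. o, u -> 0 / V _: fires at position(s) 10: eavalkakon
2. k -> g, s -> z / V _ V: fires at position(s) 8: eavalkagon
surface: eavalkagon

cell TOR=ri, CASE=du, GRD=ma, ASPECT=mi:
underlying: fi-aval-ka-o-ro
1. o, u -> 0 / V _: fires at position(s) 9: fiavalkaro
2. k -> g, s -> z / V _ V: no change
surface: fiavalkaro


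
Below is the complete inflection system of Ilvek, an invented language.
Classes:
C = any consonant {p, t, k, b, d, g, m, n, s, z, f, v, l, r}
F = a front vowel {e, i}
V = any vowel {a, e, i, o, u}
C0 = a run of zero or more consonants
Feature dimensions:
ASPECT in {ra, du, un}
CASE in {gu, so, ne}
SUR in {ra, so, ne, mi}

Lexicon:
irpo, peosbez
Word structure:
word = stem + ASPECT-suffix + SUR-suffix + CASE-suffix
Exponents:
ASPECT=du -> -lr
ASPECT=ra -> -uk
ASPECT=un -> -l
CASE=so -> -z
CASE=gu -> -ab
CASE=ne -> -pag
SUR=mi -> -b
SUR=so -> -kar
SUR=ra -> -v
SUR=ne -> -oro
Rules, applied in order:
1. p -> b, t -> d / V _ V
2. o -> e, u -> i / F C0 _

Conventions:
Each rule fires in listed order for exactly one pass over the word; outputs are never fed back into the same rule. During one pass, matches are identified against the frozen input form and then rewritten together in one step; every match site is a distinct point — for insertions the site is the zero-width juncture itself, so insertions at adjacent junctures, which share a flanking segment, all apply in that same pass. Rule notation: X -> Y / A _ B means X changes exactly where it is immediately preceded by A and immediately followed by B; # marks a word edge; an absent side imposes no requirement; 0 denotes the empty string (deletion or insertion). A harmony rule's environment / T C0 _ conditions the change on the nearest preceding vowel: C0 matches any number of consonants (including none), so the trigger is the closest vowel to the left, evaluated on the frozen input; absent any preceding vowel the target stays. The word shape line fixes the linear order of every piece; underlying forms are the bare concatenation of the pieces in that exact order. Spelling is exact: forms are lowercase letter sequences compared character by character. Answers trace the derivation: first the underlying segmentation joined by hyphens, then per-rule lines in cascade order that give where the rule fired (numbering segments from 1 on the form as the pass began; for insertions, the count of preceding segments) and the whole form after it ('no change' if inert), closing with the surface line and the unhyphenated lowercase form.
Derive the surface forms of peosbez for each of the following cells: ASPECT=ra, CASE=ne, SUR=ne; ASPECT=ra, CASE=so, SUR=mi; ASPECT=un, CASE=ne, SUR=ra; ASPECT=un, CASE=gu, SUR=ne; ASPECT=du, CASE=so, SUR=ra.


cell ASPECT=ra, CASE=ne, SUR=ne:
underlying: peosbez-uk-oro-pag
1. p -> b, t -> d / V _ V: fires at position(s) 13: peosbezukorobag
2. o -> e, u -> i / F C0 _: fires at position(s) 3, 8: peesbezikorobag
surface: peesbezikorobag

cell ASPECT=ra, CASE=so, SUR=mi:
underlying: peosbez-uk-b-z
1. p -> b, t -> d / V _ V: no change
2. o -> e, u -> i / F C0 _: fires at position(s) 3, 8: peesbezikbz
surface: peesbezikbz

cell ASPECT=un, CASE=ne, SUR=ra:
underlying: peosbez-l-v-pag
1. p -> b, t -> d / V _ V: no change
2. o -> e, u -> i / F C0 _: fires at position(s) 3: peesbezlvpag
surface: peesbezlvpag

cell ASPECT=un, CASE=gu, SUR=ne:
underlying: peosbez-l-oro-ab
1. p -> b, t -> d / V _ V: no change
2. o -> e, u -> i / F C0 _: fires at position(s) 3, 9: peesbezleroab
surface: peesbezleroab

cell ASPECT=du, CASE=so, SUR=ra:
underlying: peosbez-lr-v-z
1. p -> b, t -> d / V _ V: no change
2. o -> e, u -> i / F C0 _: fires at position(s) 3: peesbezlrvz
surface: peesbezlrvz
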